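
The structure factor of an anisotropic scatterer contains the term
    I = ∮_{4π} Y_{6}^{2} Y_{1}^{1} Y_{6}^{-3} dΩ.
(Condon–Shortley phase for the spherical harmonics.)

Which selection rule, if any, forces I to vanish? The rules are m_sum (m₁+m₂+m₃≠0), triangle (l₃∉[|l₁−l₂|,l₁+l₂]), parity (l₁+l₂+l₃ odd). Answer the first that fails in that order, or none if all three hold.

azimuthal sum: 2 + 1 − 3 = 0  ✓
5 ≤ 6 ≤ 7 (triangle on l)  ✓
L = 6 + 1 + 6 = 13 (odd)  ✗

parity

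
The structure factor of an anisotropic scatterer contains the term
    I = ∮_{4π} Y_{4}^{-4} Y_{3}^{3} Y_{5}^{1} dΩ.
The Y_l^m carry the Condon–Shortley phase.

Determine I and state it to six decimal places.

m-sum 0 ✓  L=12 even ✓  1≤5≤7 ✓
Π(2lᵢ+1) = 9×7×11 = 693
triangle coeff Δ(4,3,5) = 1/180180
Σ_t [0,2]: t=0:+1/576 t=1:−1/144 t=2:+1/576 = -1/288
(3j)²=20/1001 [(4 3 5; 0 0 0)], sign=+1
Σ_t [2,2]: t=2:+1/34560 = 1/34560
(3j)²=1/429 [(4 3 5; -4 3 1)], sign=+1
⇒ 4πI² = 60/1859
I = (+1)√(60/1859/(4π)) = 0.05067935

0.050679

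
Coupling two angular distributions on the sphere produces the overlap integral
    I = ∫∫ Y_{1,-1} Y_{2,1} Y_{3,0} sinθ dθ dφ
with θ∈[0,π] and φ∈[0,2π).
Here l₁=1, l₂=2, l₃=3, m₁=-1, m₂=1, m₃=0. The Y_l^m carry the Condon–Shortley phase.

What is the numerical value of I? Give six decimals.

Checks pass: Σm=0; 6 even; l₃=3∈[1,3].
(2·1+1)(2·2+1)(2·3+1) = 105
Δ: 0! 2! 4! / 7! → 1/105
sum: t=0:+1/4 = 1/4
3j²(1 2 3; 0 0 0) = Δ·Π!·Σ² = 3/35  (sign -1)
sum: t=0:+1/12 = 1/12
3j²(1 2 3; -1 1 0) = Δ·Π!·Σ² = 1/35  (sign -1)
combine: 4πI² = 105·3/35·1/35 = 9/35
take √, sign +1: I = 0.14304817

0.143048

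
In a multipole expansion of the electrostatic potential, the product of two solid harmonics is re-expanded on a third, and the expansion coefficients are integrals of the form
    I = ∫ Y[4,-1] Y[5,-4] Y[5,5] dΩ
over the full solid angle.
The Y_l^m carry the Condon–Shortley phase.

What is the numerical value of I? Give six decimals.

Checks pass: Σm=0; 14 even; l₃=5∈[1,9].
(2·4+1)(2·5+1)(2·5+1) = 1089
Δ: 4! 4! 6! / 15! → 1/3153150
sum: t=0:+1/69120 t=1:−1/1728 t=2:+1/576 t=3:−1/1728 t=4:+1/69120 = 7/11520
3j²(4 5 5; 0 0 0) = Δ·Π!·Σ² = 2/143  (sign -1)
sum: t=1:−1/103680 = -1/103680
3j²(4 5 5; -1 -4 5) = Δ·Π!·Σ² = 4/143  (sign -1)
combine: 4πI² = 1089·2/143·4/143 = 72/169
take √, sign +1: I = 0.18412721

0.184127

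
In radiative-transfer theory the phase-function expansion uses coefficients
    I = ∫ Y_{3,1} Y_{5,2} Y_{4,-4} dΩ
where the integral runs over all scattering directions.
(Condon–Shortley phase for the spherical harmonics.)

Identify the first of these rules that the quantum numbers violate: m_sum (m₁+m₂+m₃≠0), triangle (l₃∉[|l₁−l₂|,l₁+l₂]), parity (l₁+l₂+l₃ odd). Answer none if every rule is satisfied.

m₁+m₂+m₃ = 1 + 2 − 4 = -1  ✗
triangle: |3−5|=2 ≤ l₃=4 ≤ 3+5=8
parity: l₁+l₂+l₃ = 12 is even

m_sum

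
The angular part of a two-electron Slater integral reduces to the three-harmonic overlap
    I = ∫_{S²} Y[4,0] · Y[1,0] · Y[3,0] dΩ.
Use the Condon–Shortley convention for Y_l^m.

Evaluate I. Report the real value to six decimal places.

m-sum 0 ✓  L=8 even ✓  3≤3≤5 ✓
Π(2lᵢ+1) = 9×3×7 = 189
triangle coeff Δ(4,1,3) = 1/252
Σ_t [1,1]: t=1:−1/36 = -1/36
(3j)²=4/63 [(4 1 3; 0 0 0)], sign=+1
(m-triple is (0,0,0) — same symbol as above.)
⇒ 4πI² = 16/21
I = (+1)√(16/21/(4π)) = 0.24623252

0.246233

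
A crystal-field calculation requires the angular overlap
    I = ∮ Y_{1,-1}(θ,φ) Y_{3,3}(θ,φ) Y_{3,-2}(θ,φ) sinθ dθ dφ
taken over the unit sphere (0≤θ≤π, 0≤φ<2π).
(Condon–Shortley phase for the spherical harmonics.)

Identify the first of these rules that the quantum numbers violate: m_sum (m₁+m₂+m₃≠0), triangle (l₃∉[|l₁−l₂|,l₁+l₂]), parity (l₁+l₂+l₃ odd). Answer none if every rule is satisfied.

azimuthal sum: -1 + 3 − 2 = 0  ✓
2 ≤ 3 ≤ 4 (triangle on l)  ✓
L = 1 + 3 + 3 = 7 (odd)  ✗

parity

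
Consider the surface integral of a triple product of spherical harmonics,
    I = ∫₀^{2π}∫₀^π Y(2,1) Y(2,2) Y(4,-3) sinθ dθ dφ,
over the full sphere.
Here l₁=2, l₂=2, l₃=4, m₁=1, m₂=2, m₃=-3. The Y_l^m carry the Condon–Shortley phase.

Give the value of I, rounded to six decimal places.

-0.238414

Rules hold: Σm=0, L=8 even, 0≤4≤4.
N = 5·5·9 = 225
Δ = 0!·4!·4!/9! = 1/630
Racah Σ t=0..0: t=0:+1/16 = 1/16
⇒ 3j(2 2 4; 0 0 0)² = 2/35, sgn +1
Racah Σ t=0..0: t=0:+1/144 = 1/144
⇒ 3j(2 2 4; 1 2 -3)² = 1/18, sgn -1
4πI² = N·(3j₀)²·(3jₘ)² = 5/7
I = -1·√(0.714286/4π) = -0.23841361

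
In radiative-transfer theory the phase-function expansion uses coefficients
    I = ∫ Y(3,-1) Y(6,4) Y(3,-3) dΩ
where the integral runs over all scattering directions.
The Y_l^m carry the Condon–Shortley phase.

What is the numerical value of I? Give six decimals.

0.171787

Rules hold: Σm=0, L=12 even, 3≤3≤9.
N = 7·13·7 = 637
Δ = 6!·0!·6!/13! = 1/12012
Racah Σ t=3..3: t=3:−1/1296 = -1/1296
⇒ 3j(3 6 3; 0 0 0)² = 100/3003, sgn +1
Racah Σ t=4..4: t=4:+1/34560 = 1/34560
⇒ 3j(3 6 3; -1 4 -3)² = 5/286, sgn +1
4πI² = N·(3j₀)²·(3jₘ)² = 1750/4719
I = +1·√(0.370841/4π) = 0.17178653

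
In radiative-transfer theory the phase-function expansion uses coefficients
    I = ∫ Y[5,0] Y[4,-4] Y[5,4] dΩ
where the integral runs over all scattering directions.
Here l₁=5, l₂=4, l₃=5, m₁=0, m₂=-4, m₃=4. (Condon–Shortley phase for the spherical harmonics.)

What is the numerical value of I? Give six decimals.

0.130198

Checks pass: Σm=0; 14 even; l₃=5∈[1,9].
(2·5+1)(2·4+1)(2·5+1) = 1089
Δ: 4! 6! 4! / 15! → 1/3153150
sum: t=0:+1/69120 t=1:−1/1728 t=2:+1/576 t=3:−1/1728 t=4:+1/69120 = 7/11520
3j²(5 4 5; 0 0 0) = Δ·Π!·Σ² = 2/143  (sign -1)
sum: t=0:+1/69120 = 1/69120
3j²(5 4 5; 0 -4 4) = Δ·Π!·Σ² = 2/143  (sign -1)
combine: 4πI² = 1089·2/143·2/143 = 36/169
take √, sign +1: I = 0.13019760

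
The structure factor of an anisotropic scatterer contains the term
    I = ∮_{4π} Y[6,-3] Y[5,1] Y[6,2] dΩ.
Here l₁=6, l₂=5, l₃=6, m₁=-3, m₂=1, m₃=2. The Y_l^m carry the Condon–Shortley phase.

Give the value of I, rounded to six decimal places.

L=17 odd ⇒ parity kills the (l;000) factor ⇒ I = 0

0.000000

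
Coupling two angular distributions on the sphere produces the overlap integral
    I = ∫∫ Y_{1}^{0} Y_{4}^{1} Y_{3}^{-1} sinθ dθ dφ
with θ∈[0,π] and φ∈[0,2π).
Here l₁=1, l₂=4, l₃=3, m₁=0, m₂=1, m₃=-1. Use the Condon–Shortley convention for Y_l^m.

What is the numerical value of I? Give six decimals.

-0.238414

m-sum 0 ✓  L=8 even ✓  3≤3≤5 ✓
Π(2lᵢ+1) = 3×9×7 = 189
triangle coeff Δ(1,4,3) = 1/252
Σ_t [1,1]: t=1:−1/36 = -1/36
(3j)²=4/63 [(1 4 3; 0 0 0)], sign=+1
Σ_t [1,1]: t=1:−1/48 = -1/48
(3j)²=5/84 [(1 4 3; 0 1 -1)], sign=-1
⇒ 4πI² = 5/7
I = (-1)√(5/7/(4π)) = -0.23841361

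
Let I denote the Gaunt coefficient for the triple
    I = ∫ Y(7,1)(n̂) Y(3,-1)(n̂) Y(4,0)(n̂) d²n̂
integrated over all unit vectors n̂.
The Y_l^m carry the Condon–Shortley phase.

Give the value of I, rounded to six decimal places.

m-sum 0 ✓  L=14 even ✓  4≤4≤10 ✓
Π(2lᵢ+1) = 15×7×9 = 945
triangle coeff Δ(7,3,4) = 1/45045
Σ_t [3,3]: t=3:−1/20736 = -1/20736
(3j)²=35/1287 [(7 3 4; 0 0 0)], sign=-1
Σ_t [2,2]: t=2:+1/27648 = 1/27648
(3j)²=10/429 [(7 3 4; 1 -1 0)], sign=+1
⇒ 4πI² = 12250/20449
I = (-1)√(12250/20449/(4π)) = -0.21833687

-0.218337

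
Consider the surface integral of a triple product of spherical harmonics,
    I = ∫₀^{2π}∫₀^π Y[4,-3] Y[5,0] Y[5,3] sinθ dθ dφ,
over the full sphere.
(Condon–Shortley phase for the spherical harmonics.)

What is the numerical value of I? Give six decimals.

Checks pass: Σm=0; 14 even; l₃=5∈[1,9].
(2·4+1)(2·5+1)(2·5+1) = 1089
Δ: 4! 4! 6! / 15! → 1/3153150
sum: t=0:+1/69120 t=1:−1/1728 t=2:+1/576 t=3:−1/1728 t=4:+1/69120 = 7/11520
3j²(4 5 5; 0 0 0) = Δ·Π!·Σ² = 2/143  (sign -1)
sum: t=3:−1/6912 t=4:+1/17280 = -1/11520
3j²(4 5 5; -3 0 3) = Δ·Π!·Σ² = 2/143  (sign -1)
combine: 4πI² = 1089·2/143·2/143 = 36/169
take √, sign +1: I = 0.13019760

0.130198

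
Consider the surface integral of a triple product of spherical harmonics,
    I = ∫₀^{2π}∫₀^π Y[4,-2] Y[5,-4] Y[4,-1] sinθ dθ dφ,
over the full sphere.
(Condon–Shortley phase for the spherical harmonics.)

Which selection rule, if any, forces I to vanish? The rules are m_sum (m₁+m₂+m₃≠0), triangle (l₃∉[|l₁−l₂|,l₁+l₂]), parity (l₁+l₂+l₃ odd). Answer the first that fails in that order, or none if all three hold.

m_sum

azimuthal sum: -2 − 4 − 1 = -7  ✗
1 ≤ 4 ≤ 9 (triangle on l)
L = 4 + 5 + 4 = 13 (odd)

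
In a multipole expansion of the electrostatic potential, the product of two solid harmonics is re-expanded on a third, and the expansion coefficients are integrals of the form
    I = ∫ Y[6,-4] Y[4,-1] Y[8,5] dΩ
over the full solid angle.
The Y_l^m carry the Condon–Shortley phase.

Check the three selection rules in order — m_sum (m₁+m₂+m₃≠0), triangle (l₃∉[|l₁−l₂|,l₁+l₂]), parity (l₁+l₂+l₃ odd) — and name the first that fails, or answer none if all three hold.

none

azimuthal sum: -4 − 1 + 5 = 0  ✓
2 ≤ 8 ≤ 10 (triangle on l)  ✓
L = 6 + 4 + 8 = 18 (even)  ✓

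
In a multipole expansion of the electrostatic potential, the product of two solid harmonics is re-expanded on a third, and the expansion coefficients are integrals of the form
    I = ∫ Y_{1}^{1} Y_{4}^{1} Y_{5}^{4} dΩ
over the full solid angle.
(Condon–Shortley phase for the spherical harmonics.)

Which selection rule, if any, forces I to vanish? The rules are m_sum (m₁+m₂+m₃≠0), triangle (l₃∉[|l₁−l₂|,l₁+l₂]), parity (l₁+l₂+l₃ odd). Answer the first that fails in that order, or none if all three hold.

m₁+m₂+m₃ = 1 + 1 + 4 = 6  ✗
triangle: |1−4|=3 ≤ l₃=5 ≤ 1+4=5
parity: l₁+l₂+l₃ = 10 is even

m_sum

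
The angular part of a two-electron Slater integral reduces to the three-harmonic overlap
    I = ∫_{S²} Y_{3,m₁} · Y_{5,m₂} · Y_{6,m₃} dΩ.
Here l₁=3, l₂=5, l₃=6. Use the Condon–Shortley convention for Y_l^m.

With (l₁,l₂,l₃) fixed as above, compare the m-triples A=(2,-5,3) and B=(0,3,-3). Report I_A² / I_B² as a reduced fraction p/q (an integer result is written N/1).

6/1

Same 3,5,6: normalisation and zero-m 3j drop out of the ratio.
A: Δ: 2! 4! 8! / 15! → 1/675675; sum: t=0:+1/483840 = 1/483840; 3j²(3 5 6; 2 -5 3) = Δ·Π!·Σ² = 6/1001  (sign -1)
B: Δ: 2! 4! 8! / 15! → 1/675675; sum: t=0:+1/483840 t=1:−1/20160 t=2:+1/17280 = 1/96768; 3j²(3 5 6; 0 3 -3) = Δ·Π!·Σ² = 1/1001  (sign -1)
I_A²/I_B² = (6/1001)/(1/1001) = 6/1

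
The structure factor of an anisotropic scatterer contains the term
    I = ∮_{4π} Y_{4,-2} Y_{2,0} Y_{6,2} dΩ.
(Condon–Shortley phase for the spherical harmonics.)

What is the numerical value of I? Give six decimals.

Checks pass: Σm=0; 12 even; l₃=6∈[2,6].
(2·4+1)(2·2+1)(2·6+1) = 585
Δ: 0! 8! 4! / 13! → 1/6435
sum: t=0:+1/2304 = 1/2304
3j²(4 2 6; 0 0 0) = Δ·Π!·Σ² = 5/143  (sign +1)
sum: t=0:+1/5760 = 1/5760
3j²(4 2 6; -2 0 2) = Δ·Π!·Σ² = 56/2145  (sign +1)
combine: 4πI² = 585·5/143·56/2145 = 840/1573
take √, sign +1: I = 0.20614383

0.206144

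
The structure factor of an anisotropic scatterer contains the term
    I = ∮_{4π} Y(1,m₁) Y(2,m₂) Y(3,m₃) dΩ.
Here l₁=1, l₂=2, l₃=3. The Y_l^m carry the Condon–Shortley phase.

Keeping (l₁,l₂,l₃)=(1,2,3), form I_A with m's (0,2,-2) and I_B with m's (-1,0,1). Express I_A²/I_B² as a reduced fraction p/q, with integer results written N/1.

5/6

l's match ⇒ only the (l;m) 3-j factors differ between A and B.
A: triangle coeff Δ(1,2,3) = 1/105; Σ_t [0,0]: t=0:+1/24 = 1/24; (3j)²=1/21 [(1 2 3; 0 2 -2)], sign=-1
B: triangle coeff Δ(1,2,3) = 1/105; Σ_t [0,0]: t=0:+1/8 = 1/8; (3j)²=2/35 [(1 2 3; -1 0 1)], sign=+1
I_A²/I_B² = (1/21)/(2/35) = 5/6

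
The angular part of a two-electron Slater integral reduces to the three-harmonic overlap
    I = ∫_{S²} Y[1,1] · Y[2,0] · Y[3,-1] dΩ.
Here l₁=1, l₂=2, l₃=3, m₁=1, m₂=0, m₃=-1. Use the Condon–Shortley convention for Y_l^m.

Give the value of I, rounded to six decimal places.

Checks pass: Σm=0; 6 even; l₃=3∈[1,3].
(2·1+1)(2·2+1)(2·3+1) = 105
Δ: 0! 2! 4! / 7! → 1/105
sum: t=0:+1/4 = 1/4
3j²(1 2 3; 0 0 0) = Δ·Π!·Σ² = 3/35  (sign -1)
sum: t=0:+1/8 = 1/8
3j²(1 2 3; 1 0 -1) = Δ·Π!·Σ² = 2/35  (sign +1)
combine: 4πI² = 105·3/35·2/35 = 18/35
take √, sign -1: I = -0.20230066

-0.202301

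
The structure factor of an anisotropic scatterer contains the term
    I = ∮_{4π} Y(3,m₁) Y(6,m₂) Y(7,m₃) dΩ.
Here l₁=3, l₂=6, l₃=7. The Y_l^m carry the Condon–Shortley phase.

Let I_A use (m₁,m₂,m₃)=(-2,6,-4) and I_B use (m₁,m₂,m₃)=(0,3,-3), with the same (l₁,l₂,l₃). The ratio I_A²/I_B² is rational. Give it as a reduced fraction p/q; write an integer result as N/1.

l's match ⇒ only the (l;m) 3-j factors differ between A and B.
A: triangle coeff Δ(3,6,7) = 1/2042040; Σ_t [2,2]: t=2:+1/43545600 = 1/43545600; (3j)²=11/3094 [(3 6 7; -2 6 -4)], sign=-1
B: triangle coeff Δ(3,6,7) = 1/2042040; Σ_t [0,2]: t=0:+1/4354560 t=1:−1/322560 t=2:+1/362880 = -1/8709120; (3j)²=3/68068 [(3 6 7; 0 3 -3)], sign=-1
I_A²/I_B² = (11/3094)/(3/68068) = 242/3

242/3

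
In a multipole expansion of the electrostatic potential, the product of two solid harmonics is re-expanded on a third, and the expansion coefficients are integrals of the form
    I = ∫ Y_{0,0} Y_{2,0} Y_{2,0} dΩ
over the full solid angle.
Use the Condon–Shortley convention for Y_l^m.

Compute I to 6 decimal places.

0.282095

Rules hold: Σm=0, L=4 even, 2≤2≤2.
N = 1·5·5 = 25
Δ = 0!·0!·4!/5! = 1/5
Racah Σ t=0..0: t=0:+1/4 = 1/4
⇒ 3j(0 2 2; 0 0 0)² = 1/5, sgn +1
(m-triple is (0,0,0) — same symbol as above.)
4πI² = N·(3j₀)²·(3jₘ)² = 1/1
I = +1·√(1/4π) = 0.28209479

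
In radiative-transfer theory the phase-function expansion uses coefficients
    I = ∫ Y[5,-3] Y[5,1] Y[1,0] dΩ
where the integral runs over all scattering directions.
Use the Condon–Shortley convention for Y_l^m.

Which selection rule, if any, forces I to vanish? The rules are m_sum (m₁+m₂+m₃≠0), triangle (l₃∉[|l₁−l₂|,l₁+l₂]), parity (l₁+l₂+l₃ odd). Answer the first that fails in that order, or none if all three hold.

m_sum

Σmᵢ = -2  ✗
l₃∈[|l₁−l₂|,l₁+l₂]=[0,10], have l₃=1
Σlᵢ = 11 ⇒ odd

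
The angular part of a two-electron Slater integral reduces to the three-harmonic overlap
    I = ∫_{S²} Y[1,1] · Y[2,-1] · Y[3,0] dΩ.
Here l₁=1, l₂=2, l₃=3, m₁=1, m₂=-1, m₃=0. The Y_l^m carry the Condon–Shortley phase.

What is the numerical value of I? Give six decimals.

0.143048

Checks pass: Σm=0; 6 even; l₃=3∈[1,3].
(2·1+1)(2·2+1)(2·3+1) = 105
Δ: 0! 2! 4! / 7! → 1/105
sum: t=0:+1/4 = 1/4
3j²(1 2 3; 0 0 0) = Δ·Π!·Σ² = 3/35  (sign -1)
sum: t=0:+1/12 = 1/12
3j²(1 2 3; 1 -1 0) = Δ·Π!·Σ² = 1/35  (sign -1)
combine: 4πI² = 105·3/35·1/35 = 9/35
take √, sign +1: I = 0.14304817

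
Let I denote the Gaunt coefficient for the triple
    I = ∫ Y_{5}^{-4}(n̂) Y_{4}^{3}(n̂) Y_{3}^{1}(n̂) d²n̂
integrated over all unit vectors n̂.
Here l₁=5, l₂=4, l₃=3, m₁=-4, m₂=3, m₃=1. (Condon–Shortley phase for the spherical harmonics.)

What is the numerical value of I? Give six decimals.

0.042401

Rules hold: Σm=0, L=12 even, 1≤3≤9.
N = 11·9·7 = 693
Δ = 6!·4!·2!/13! = 1/180180
Racah Σ t=2..4: t=2:+1/576 t=3:−1/144 t=4:+1/576 = -1/288
⇒ 3j(5 4 3; 0 0 0)² = 20/1001, sgn +1
Racah Σ t=5..6: t=5:−1/5760 t=6:+1/4320 = 1/17280
⇒ 3j(5 4 3; -4 3 1)² = 7/4290, sgn +1
4πI² = N·(3j₀)²·(3jₘ)² = 42/1859
I = +1·√(0.0225928/4π) = 0.04240138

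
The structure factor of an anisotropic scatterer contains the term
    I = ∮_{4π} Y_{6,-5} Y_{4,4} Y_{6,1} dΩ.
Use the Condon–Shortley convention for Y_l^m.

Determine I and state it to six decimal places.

Rules hold: Σm=0, L=16 even, 2≤6≤10.
N = 13·9·13 = 1521
Δ = 4!·8!·4!/17! = 1/15315300
Racah Σ t=0..4: t=0:+1/829440 t=1:−1/25920 t=2:+1/9216 t=3:−1/25920 t=4:+1/829440 = 7/207360
⇒ 3j(6 4 6; 0 0 0)² = 28/2431, sgn +1
Racah Σ t=4..4: t=4:+1/2903040 = 1/2903040
⇒ 3j(6 4 6; -5 4 1)² = 5/663, sgn -1
4πI² = N·(3j₀)²·(3jₘ)² = 420/3179
I = -1·√(0.132117/4π) = -0.10253555

-0.102536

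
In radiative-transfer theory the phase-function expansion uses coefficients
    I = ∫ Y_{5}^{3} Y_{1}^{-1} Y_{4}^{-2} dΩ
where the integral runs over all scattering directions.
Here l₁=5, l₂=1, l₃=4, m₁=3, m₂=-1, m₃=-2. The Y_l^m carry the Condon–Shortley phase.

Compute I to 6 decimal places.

Checks pass: Σm=0; 10 even; l₃=4∈[4,6].
(2·5+1)(2·1+1)(2·4+1) = 297
Δ: 2! 8! 0! / 11! → 1/495
sum: t=1:−1/576 = -1/576
3j²(5 1 4; 0 0 0) = Δ·Π!·Σ² = 5/99  (sign -1)
sum: t=0:+1/2880 = 1/2880
3j²(5 1 4; 3 -1 -2) = Δ·Π!·Σ² = 28/495  (sign +1)
combine: 4πI² = 297·5/99·28/495 = 28/33
take √, sign -1: I = -0.25984664

-0.259847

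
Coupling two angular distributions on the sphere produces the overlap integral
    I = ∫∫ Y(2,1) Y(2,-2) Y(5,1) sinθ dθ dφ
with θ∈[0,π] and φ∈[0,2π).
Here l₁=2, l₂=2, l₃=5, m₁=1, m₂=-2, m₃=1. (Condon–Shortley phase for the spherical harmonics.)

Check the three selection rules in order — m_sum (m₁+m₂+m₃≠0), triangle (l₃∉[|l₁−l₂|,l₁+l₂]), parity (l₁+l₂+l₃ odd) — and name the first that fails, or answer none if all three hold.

triangle

Σmᵢ = 0  ✓
l₃∈[|l₁−l₂|,l₁+l₂]=[0,4], have l₃=5  ✗
Σlᵢ = 9 ⇒ odd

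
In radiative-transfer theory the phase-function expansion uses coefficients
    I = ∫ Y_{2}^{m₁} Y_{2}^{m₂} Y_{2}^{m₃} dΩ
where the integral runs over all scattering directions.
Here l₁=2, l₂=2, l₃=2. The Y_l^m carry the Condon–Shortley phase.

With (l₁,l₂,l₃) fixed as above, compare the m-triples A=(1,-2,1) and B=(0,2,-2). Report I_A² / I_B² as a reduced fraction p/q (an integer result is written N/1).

3/2

Same 2,2,2: normalisation and zero-m 3j drop out of the ratio.
A: Δ: 2! 2! 2! / 7! → 1/630; sum: t=0:+1/4 = 1/4; 3j²(2 2 2; 1 -2 1) = Δ·Π!·Σ² = 3/35  (sign -1)
B: Δ: 2! 2! 2! / 7! → 1/630; sum: t=2:+1/8 = 1/8; 3j²(2 2 2; 0 2 -2) = Δ·Π!·Σ² = 2/35  (sign +1)
I_A²/I_B² = (3/35)/(2/35) = 3/2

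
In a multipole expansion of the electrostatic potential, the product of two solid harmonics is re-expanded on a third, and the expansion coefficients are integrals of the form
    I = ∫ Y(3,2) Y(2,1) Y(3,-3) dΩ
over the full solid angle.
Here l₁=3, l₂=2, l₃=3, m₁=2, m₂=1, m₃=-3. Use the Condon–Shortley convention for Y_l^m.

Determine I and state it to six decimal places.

-0.210261

Rules hold: Σm=0, L=8 even, 1≤3≤5.
N = 7·5·7 = 245
Δ = 2!·4!·2!/9! = 1/3780
Racah Σ t=0..2: t=0:+1/24 t=1:−1/4 t=2:+1/24 = -1/6
⇒ 3j(3 2 3; 0 0 0)² = 4/105, sgn +1
Racah Σ t=1..1: t=1:−1/48 = -1/48
⇒ 3j(3 2 3; 2 1 -3)² = 5/84, sgn -1
4πI² = N·(3j₀)²·(3jₘ)² = 5/9
I = -1·√(0.555556/4π) = -0.21026104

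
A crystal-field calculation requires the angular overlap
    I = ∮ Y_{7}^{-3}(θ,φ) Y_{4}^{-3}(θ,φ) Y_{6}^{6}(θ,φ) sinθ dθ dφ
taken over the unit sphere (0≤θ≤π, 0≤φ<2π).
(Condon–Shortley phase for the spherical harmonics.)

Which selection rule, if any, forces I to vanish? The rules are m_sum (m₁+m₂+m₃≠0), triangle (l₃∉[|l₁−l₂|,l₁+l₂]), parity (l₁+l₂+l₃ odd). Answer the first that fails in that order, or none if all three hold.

parity

Σmᵢ = 0  ✓
l₃∈[|l₁−l₂|,l₁+l₂]=[3,11], have l₃=6  ✓
Σlᵢ = 17 ⇒ odd  ✗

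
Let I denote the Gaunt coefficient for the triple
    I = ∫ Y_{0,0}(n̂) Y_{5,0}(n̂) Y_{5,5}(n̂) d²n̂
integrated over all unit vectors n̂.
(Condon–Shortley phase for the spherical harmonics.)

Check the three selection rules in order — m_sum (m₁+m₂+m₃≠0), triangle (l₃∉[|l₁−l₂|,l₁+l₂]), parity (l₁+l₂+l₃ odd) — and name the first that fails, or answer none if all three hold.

m₁+m₂+m₃ = 0 + 0 + 5 = 5  ✗
triangle: |0−5|=5 ≤ l₃=5 ≤ 0+5=5
parity: l₁+l₂+l₃ = 10 is even

m_sum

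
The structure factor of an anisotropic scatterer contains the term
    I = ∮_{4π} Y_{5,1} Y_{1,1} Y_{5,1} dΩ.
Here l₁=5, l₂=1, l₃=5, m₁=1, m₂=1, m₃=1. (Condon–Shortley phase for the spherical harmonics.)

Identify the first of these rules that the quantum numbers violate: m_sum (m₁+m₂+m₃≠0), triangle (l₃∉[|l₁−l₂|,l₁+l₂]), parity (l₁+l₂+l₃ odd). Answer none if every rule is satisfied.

azimuthal sum: 1 + 1 + 1 = 3  ✗
4 ≤ 5 ≤ 6 (triangle on l)
L = 5 + 1 + 5 = 11 (odd)

m_sum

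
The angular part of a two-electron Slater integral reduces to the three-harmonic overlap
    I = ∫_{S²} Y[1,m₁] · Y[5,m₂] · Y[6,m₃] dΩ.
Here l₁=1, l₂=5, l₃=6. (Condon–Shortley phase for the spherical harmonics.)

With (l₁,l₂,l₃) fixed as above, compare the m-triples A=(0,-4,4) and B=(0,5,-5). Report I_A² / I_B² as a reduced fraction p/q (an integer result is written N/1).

20/11

Same 1,5,6: normalisation and zero-m 3j drop out of the ratio.
A: Δ: 0! 2! 10! / 13! → 1/858; sum: t=0:+1/362880 = 1/362880; 3j²(1 5 6; 0 -4 4) = Δ·Π!·Σ² = 10/429  (sign +1)
B: Δ: 0! 2! 10! / 13! → 1/858; sum: t=0:+1/3628800 = 1/3628800; 3j²(1 5 6; 0 5 -5) = Δ·Π!·Σ² = 1/78  (sign -1)
I_A²/I_B² = (10/429)/(1/78) = 20/11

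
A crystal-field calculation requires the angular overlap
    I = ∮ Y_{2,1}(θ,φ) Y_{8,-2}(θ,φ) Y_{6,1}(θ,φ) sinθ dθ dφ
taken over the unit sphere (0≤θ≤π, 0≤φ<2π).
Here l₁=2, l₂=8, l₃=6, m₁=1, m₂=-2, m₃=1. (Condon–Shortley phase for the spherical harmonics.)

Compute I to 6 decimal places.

0.227709

Rules hold: Σm=0, L=16 even, 6≤6≤10.
N = 5·17·13 = 1105
Δ = 4!·0!·12!/17! = 1/30940
Racah Σ t=2..2: t=2:+1/2073600 = 1/2073600
⇒ 3j(2 8 6; 0 0 0)² = 28/1105, sgn +1
Racah Σ t=1..1: t=1:−1/3628800 = -1/3628800
⇒ 3j(2 8 6; 1 -2 1)² = 36/1547, sgn +1
4πI² = N·(3j₀)²·(3jₘ)² = 144/221
I = +1·√(0.651584/4π) = 0.22770899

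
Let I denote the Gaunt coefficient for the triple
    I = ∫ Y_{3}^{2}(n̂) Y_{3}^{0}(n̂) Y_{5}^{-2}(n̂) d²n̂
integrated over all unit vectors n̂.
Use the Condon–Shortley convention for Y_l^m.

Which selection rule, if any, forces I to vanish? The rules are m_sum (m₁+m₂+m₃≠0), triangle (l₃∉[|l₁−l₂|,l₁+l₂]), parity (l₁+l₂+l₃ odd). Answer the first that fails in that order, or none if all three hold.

parity

azimuthal sum: 2 + 0 − 2 = 0  ✓
0 ≤ 5 ≤ 6 (triangle on l)  ✓
L = 3 + 3 + 5 = 11 (odd)  ✗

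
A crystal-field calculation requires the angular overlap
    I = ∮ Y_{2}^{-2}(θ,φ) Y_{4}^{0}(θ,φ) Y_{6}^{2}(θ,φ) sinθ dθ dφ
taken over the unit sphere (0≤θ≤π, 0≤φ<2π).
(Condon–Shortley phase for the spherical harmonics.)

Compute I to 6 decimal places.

0.133065

m-sum 0 ✓  L=12 even ✓  2≤6≤6 ✓
Π(2lᵢ+1) = 5×9×13 = 585
triangle coeff Δ(2,4,6) = 1/6435
Σ_t [0,0]: t=0:+1/2304 = 1/2304
(3j)²=5/143 [(2 4 6; 0 0 0)], sign=+1
Σ_t [0,0]: t=0:+1/13824 = 1/13824
(3j)²=14/1287 [(2 4 6; -2 0 2)], sign=+1
⇒ 4πI² = 350/1573
I = (+1)√(350/1573/(4π)) = 0.13306527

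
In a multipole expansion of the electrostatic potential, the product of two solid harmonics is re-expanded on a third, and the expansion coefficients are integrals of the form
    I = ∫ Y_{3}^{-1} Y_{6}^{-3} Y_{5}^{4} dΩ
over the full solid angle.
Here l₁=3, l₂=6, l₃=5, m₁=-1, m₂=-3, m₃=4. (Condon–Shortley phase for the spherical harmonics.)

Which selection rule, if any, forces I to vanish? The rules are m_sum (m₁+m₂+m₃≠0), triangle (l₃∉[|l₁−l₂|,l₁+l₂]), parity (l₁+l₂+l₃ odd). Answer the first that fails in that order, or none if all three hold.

none

m₁+m₂+m₃ = -1 − 3 + 4 = 0  ✓
triangle: |3−6|=3 ≤ l₃=5 ≤ 3+6=9  ✓
parity: l₁+l₂+l₃ = 14 is even  ✓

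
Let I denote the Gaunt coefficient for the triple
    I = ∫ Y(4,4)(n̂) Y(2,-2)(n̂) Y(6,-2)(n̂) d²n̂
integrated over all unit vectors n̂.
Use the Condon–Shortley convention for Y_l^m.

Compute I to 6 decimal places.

0.015904

Rules hold: Σm=0, L=12 even, 2≤6≤6.
N = 9·5·13 = 585
Δ = 0!·8!·4!/13! = 1/6435
Racah Σ t=0..0: t=0:+1/2304 = 1/2304
⇒ 3j(4 2 6; 0 0 0)² = 5/143, sgn +1
Racah Σ t=0..0: t=0:+1/967680 = 1/967680
⇒ 3j(4 2 6; 4 -2 -2)² = 1/6435, sgn +1
4πI² = N·(3j₀)²·(3jₘ)² = 5/1573
I = +1·√(0.00317864/4π) = 0.01590434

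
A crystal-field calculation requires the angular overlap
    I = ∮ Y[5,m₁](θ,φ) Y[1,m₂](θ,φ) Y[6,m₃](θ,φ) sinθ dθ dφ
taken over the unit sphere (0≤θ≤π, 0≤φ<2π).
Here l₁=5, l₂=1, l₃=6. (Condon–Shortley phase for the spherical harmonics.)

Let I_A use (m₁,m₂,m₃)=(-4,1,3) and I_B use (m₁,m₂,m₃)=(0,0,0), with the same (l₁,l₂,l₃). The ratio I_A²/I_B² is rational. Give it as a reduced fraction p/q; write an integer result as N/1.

Shared (l₁,l₂,l₃)=(5,1,6): N and (l;000)² cancel in I_A²/I_B².
A: Δ = 0!·10!·2!/13! = 1/858; Racah Σ t=0..0: t=0:+1/725760 = 1/725760; ⇒ 3j(5 1 6; -4 1 3)² = 1/286, sgn -1
B: Δ = 0!·10!·2!/13! = 1/858; Racah Σ t=0..0: t=0:+1/14400 = 1/14400; ⇒ 3j(5 1 6; 0 0 0)² = 6/143, sgn +1
I_A²/I_B² = (1/286)/(6/143) = 1/12

1/12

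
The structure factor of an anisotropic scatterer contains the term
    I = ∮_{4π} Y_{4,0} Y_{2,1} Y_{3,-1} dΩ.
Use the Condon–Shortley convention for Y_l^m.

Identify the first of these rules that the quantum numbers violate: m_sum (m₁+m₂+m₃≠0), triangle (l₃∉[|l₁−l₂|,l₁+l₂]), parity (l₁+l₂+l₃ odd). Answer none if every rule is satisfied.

parity

Σmᵢ = 0  ✓
l₃∈[|l₁−l₂|,l₁+l₂]=[2,6], have l₃=3  ✓
Σlᵢ = 9 ⇒ odd  ✗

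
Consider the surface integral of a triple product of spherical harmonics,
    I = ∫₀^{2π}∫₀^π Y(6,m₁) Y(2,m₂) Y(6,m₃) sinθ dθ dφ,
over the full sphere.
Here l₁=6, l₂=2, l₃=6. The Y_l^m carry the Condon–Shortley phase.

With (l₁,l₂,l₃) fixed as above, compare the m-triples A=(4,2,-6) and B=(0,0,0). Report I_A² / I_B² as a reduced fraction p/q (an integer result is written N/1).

11/49

Same 6,2,6: normalisation and zero-m 3j drop out of the ratio.
A: Δ: 2! 10! 2! / 15! → 1/90090; sum: t=2:+1/14515200 = 1/14515200; 3j²(6 2 6; 4 2 -6) = Δ·Π!·Σ² = 2/455  (sign +1)
B: Δ: 2! 10! 2! / 15! → 1/90090; sum: t=0:+1/69120 t=1:−1/14400 t=2:+1/69120 = -7/172800; 3j²(6 2 6; 0 0 0) = Δ·Π!·Σ² = 14/715  (sign -1)
I_A²/I_B² = (2/455)/(14/715) = 11/49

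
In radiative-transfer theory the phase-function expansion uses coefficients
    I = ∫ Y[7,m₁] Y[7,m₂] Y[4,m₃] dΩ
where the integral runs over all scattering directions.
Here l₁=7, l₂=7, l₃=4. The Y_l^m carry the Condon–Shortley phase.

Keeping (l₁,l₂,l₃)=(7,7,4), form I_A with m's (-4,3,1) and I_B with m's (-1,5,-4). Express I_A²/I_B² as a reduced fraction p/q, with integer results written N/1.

Shared (l₁,l₂,l₃)=(7,7,4): N and (l;000)² cancel in I_A²/I_B².
A: Δ = 10!·4!·4!/19! = 1/58198140; Racah Σ t=7..10: t=7:−1/4354560 t=8:+1/1935360 t=9:−1/8709120 t=10:+1/522547200 = 13/74649600; ⇒ 3j(7 7 4; -4 3 1)² = 91/11628, sgn -1
B: Δ = 10!·4!·4!/19! = 1/58198140; Racah Σ t=8..8: t=8:+1/46448640 = 1/46448640; ⇒ 3j(7 7 4; -1 5 -4)² = 75/8398, sgn +1
I_A²/I_B² = (91/11628)/(75/8398) = 1183/1350

1183/1350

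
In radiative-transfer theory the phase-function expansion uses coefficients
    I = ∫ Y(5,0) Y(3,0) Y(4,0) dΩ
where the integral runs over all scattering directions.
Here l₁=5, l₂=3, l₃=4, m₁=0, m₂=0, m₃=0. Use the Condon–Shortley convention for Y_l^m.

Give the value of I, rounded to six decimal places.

0.148374

m-sum 0 ✓  L=12 even ✓  2≤4≤8 ✓
Π(2lᵢ+1) = 11×7×9 = 693
triangle coeff Δ(5,3,4) = 1/180180
Σ_t [1,3]: t=1:−1/576 t=2:+1/144 t=3:−1/576 = 1/288
(3j)²=20/1001 [(5 3 4; 0 0 0)], sign=+1
(m-triple is (0,0,0) — same symbol as above.)
⇒ 4πI² = 3600/13013
I = (+1)√(3600/13013/(4π)) = 0.14837393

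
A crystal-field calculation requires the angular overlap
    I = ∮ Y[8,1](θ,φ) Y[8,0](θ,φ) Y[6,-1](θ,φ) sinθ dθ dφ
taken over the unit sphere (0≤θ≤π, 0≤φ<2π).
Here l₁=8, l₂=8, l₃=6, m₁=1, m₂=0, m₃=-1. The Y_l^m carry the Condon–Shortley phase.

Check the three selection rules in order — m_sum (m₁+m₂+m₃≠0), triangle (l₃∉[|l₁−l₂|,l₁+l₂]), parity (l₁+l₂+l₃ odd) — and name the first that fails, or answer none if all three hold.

none

m₁+m₂+m₃ = 1 + 0 − 1 = 0  ✓
triangle: |8−8|=0 ≤ l₃=6 ≤ 8+8=16  ✓
parity: l₁+l₂+l₃ = 22 is even  ✓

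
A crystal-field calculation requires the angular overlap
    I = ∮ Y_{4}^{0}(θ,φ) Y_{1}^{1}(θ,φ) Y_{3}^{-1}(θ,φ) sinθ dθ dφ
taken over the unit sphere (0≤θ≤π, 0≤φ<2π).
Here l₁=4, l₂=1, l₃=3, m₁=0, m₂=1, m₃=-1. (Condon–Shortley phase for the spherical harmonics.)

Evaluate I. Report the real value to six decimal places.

0.150786

m-sum 0 ✓  L=8 even ✓  3≤3≤5 ✓
Π(2lᵢ+1) = 9×3×7 = 189
triangle coeff Δ(4,1,3) = 1/252
Σ_t [1,1]: t=1:−1/36 = -1/36
(3j)²=4/63 [(4 1 3; 0 0 0)], sign=+1
Σ_t [2,2]: t=2:+1/96 = 1/96
(3j)²=1/42 [(4 1 3; 0 1 -1)], sign=+1
⇒ 4πI² = 2/7
I = (+1)√(2/7/(4π)) = 0.15078601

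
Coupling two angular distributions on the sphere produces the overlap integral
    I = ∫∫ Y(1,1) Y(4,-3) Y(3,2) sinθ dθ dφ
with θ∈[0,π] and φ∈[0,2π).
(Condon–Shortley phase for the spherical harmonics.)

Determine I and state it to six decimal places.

Checks pass: Σm=0; 8 even; l₃=3∈[3,5].
(2·1+1)(2·4+1)(2·3+1) = 189
Δ: 2! 0! 6! / 9! → 1/252
sum: t=1:−1/36 = -1/36
3j²(1 4 3; 0 0 0) = Δ·Π!·Σ² = 4/63  (sign +1)
sum: t=0:+1/240 = 1/240
3j²(1 4 3; 1 -3 2) = Δ·Π!·Σ² = 1/12  (sign -1)
combine: 4πI² = 189·4/63·1/12 = 1/1
take √, sign -1: I = -0.28209479

-0.282095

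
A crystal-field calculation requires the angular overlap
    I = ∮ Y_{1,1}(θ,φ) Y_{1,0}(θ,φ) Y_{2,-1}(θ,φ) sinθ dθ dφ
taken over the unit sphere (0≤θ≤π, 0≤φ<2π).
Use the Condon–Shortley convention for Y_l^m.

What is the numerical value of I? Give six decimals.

Checks pass: Σm=0; 4 even; l₃=2∈[0,2].
(2·1+1)(2·1+1)(2·2+1) = 45
Δ: 0! 2! 2! / 5! → 1/30
sum: t=0:+1/1 = 1/1
3j²(1 1 2; 0 0 0) = Δ·Π!·Σ² = 2/15  (sign +1)
sum: t=0:+1/2 = 1/2
3j²(1 1 2; 1 0 -1) = Δ·Π!·Σ² = 1/10  (sign -1)
combine: 4πI² = 45·2/15·1/10 = 3/5
take √, sign -1: I = -0.21850969

-0.218510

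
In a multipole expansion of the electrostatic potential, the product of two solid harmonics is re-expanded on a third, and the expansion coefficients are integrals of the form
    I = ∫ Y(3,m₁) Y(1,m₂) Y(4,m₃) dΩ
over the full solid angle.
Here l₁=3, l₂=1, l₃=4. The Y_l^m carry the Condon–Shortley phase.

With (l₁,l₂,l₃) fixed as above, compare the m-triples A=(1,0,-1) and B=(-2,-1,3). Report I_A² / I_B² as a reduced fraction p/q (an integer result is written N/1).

l's match ⇒ only the (l;m) 3-j factors differ between A and B.
A: triangle coeff Δ(3,1,4) = 1/252; Σ_t [0,0]: t=0:+1/48 = 1/48; (3j)²=5/84 [(3 1 4; 1 0 -1)], sign=-1
B: triangle coeff Δ(3,1,4) = 1/252; Σ_t [0,0]: t=0:+1/240 = 1/240; (3j)²=1/12 [(3 1 4; -2 -1 3)], sign=-1
I_A²/I_B² = (5/84)/(1/12) = 5/7

5/7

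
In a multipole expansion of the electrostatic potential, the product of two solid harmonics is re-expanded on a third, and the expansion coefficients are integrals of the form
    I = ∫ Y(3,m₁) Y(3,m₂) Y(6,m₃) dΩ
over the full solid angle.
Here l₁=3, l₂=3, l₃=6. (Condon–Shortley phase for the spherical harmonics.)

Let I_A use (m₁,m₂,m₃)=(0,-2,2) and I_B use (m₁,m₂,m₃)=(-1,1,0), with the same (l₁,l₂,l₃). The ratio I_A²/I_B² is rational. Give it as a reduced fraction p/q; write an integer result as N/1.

Shared (l₁,l₂,l₃)=(3,3,6): N and (l;000)² cancel in I_A²/I_B².
A: Δ = 0!·6!·6!/13! = 1/12012; Racah Σ t=0..0: t=0:+1/4320 = 1/4320; ⇒ 3j(3 3 6; 0 -2 2)² = 8/429, sgn +1
B: Δ = 0!·6!·6!/13! = 1/12012; Racah Σ t=0..0: t=0:+1/2304 = 1/2304; ⇒ 3j(3 3 6; -1 1 0)² = 75/4004, sgn +1
I_A²/I_B² = (8/429)/(75/4004) = 224/225

224/225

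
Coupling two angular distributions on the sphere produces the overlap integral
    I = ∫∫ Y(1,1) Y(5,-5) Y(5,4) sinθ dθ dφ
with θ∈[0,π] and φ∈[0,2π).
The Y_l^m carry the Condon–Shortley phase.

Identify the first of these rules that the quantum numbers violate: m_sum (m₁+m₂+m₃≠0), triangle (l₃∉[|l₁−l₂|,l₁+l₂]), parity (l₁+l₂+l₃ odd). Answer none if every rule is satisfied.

Σmᵢ = 0  ✓
l₃∈[|l₁−l₂|,l₁+l₂]=[4,6], have l₃=5  ✓
Σlᵢ = 11 ⇒ odd  ✗

parity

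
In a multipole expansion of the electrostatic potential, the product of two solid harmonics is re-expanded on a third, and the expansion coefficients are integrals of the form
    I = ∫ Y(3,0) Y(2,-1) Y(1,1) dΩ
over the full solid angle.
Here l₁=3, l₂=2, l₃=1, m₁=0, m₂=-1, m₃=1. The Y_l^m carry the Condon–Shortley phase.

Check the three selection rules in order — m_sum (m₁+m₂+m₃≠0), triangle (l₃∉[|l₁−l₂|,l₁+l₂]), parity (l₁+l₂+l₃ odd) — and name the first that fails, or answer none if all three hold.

none

azimuthal sum: 0 − 1 + 1 = 0  ✓
1 ≤ 1 ≤ 5 (triangle on l)  ✓
L = 3 + 2 + 1 = 6 (even)  ✓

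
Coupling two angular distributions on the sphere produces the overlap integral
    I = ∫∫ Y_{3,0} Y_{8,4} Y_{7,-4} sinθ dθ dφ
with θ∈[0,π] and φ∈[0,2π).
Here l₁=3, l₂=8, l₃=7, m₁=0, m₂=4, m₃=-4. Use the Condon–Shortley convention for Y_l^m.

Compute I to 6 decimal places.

-0.033430

Checks pass: Σm=0; 18 even; l₃=7∈[5,11].
(2·3+1)(2·8+1)(2·7+1) = 1785
Δ: 4! 2! 12! / 19! → 1/5290740
sum: t=1:−1/7257600 t=2:+1/2073600 t=3:−1/7257600 = 1/4838400
3j²(3 8 7; 0 0 0) = Δ·Π!·Σ² = 252/20995  (sign -1)
sum: t=1:−1/479001600 t=2:+1/29030400 t=3:−1/26127360 = -17/2874009600
3j²(3 8 7; 0 4 -4) = Δ·Π!·Σ² = 17/25935  (sign +1)
combine: 4πI² = 1785·252/20995·17/25935 = 4284/305045
take √, sign -1: I = -0.03343011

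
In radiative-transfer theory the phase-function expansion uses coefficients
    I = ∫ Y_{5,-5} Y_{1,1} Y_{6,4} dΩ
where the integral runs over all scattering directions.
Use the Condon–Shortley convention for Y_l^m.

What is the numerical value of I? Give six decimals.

Checks pass: Σm=0; 12 even; l₃=6∈[4,6].
(2·5+1)(2·1+1)(2·6+1) = 429
Δ: 0! 10! 2! / 13! → 1/858
sum: t=0:+1/14400 = 1/14400
3j²(5 1 6; 0 0 0) = Δ·Π!·Σ² = 6/143  (sign +1)
sum: t=0:+1/7257600 = 1/7257600
3j²(5 1 6; -5 1 4) = Δ·Π!·Σ² = 1/858  (sign +1)
combine: 4πI² = 429·6/143·1/858 = 3/143
take √, sign +1: I = 0.04085899

0.040859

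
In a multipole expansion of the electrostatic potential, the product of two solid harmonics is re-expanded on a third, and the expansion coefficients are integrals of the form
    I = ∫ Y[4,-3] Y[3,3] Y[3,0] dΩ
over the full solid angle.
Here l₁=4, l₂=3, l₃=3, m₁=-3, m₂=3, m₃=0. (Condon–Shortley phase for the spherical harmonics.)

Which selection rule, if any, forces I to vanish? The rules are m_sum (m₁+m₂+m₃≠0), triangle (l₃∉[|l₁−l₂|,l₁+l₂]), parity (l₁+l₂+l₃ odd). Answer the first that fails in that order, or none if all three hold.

none

m₁+m₂+m₃ = -3 + 3 + 0 = 0  ✓
triangle: |4−3|=1 ≤ l₃=3 ≤ 4+3=7  ✓
parity: l₁+l₂+l₃ = 10 is even  ✓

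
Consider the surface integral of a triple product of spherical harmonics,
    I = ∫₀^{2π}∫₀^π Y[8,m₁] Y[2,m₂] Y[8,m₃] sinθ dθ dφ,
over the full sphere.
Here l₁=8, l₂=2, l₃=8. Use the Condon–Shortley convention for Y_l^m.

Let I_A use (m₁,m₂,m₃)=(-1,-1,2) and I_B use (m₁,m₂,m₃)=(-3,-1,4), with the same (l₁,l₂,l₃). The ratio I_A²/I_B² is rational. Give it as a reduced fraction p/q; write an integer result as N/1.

Same 8,2,8: normalisation and zero-m 3j drop out of the ratio.
A: Δ: 2! 14! 2! / 19! → 1/348840; sum: t=0:+1/87091200 t=1:−1/58060800 = -1/174182400; 3j²(8 2 8; -1 -1 2) = Δ·Π!·Σ² = 7/2584  (sign -1)
B: Δ: 2! 14! 2! / 19! → 1/348840; sum: t=0:+1/479001600 t=1:−1/174182400 = -1/273715200; 3j²(8 2 8; -3 -1 4) = Δ·Π!·Σ² = 49/3876  (sign -1)
I_A²/I_B² = (7/2584)/(49/3876) = 3/14

3/14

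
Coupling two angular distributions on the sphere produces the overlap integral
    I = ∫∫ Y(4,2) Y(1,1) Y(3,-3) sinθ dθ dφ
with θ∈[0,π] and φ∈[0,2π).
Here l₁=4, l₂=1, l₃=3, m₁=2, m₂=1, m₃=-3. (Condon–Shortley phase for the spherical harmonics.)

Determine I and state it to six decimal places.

0.061558

Rules hold: Σm=0, L=8 even, 3≤3≤5.
N = 9·3·7 = 189
Δ = 2!·6!·0!/9! = 1/252
Racah Σ t=1..1: t=1:−1/36 = -1/36
⇒ 3j(4 1 3; 0 0 0)² = 4/63, sgn +1
Racah Σ t=2..2: t=2:+1/1440 = 1/1440
⇒ 3j(4 1 3; 2 1 -3)² = 1/252, sgn +1
4πI² = N·(3j₀)²·(3jₘ)² = 1/21
I = +1·√(0.047619/4π) = 0.06155813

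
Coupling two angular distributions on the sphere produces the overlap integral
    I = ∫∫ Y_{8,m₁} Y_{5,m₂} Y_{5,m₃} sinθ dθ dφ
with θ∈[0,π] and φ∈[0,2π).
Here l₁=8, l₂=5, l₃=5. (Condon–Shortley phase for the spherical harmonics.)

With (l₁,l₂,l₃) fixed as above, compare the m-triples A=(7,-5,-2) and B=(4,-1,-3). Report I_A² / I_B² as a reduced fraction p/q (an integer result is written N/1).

Same 8,5,5: normalisation and zero-m 3j drop out of the ratio.
A: Δ: 8! 8! 2! / 19! → 1/37413090; sum: t=0:+1/406425600 = 1/406425600; 3j²(8 5 5; 7 -5 -2) = Δ·Π!·Σ² = 15/646  (sign -1)
B: Δ: 8! 8! 2! / 19! → 1/37413090; sum: t=2:+1/4147200 t=3:−1/3628800 t=4:+1/46448640 = -1/77414400; 3j²(8 5 5; 4 -1 -3) = Δ·Π!·Σ² = 3/41990  (sign -1)
I_A²/I_B² = (15/646)/(3/41990) = 325/1

325/1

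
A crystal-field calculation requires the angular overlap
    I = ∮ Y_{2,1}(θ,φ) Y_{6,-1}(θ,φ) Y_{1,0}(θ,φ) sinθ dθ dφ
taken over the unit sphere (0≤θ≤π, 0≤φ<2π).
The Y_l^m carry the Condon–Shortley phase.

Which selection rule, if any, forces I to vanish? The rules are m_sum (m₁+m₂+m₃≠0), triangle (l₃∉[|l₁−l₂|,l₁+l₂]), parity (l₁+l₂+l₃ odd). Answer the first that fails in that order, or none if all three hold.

azimuthal sum: 1 − 1 + 0 = 0  ✓
4 ≤ 1 ≤ 8 (triangle on l)  ✗
L = 2 + 6 + 1 = 9 (odd)

triangle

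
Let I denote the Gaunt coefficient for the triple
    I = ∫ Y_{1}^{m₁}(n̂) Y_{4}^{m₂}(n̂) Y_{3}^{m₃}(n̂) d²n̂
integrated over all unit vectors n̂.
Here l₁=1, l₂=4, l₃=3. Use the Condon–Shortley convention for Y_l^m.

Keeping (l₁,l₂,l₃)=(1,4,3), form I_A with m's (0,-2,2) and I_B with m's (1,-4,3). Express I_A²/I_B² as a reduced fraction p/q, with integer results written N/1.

Same 1,4,3: normalisation and zero-m 3j drop out of the ratio.
A: Δ: 2! 0! 6! / 9! → 1/252; sum: t=1:−1/120 = -1/120; 3j²(1 4 3; 0 -2 2) = Δ·Π!·Σ² = 1/21  (sign +1)
B: Δ: 2! 0! 6! / 9! → 1/252; sum: t=0:+1/1440 = 1/1440; 3j²(1 4 3; 1 -4 3) = Δ·Π!·Σ² = 1/9  (sign +1)
I_A²/I_B² = (1/21)/(1/9) = 3/7

3/7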